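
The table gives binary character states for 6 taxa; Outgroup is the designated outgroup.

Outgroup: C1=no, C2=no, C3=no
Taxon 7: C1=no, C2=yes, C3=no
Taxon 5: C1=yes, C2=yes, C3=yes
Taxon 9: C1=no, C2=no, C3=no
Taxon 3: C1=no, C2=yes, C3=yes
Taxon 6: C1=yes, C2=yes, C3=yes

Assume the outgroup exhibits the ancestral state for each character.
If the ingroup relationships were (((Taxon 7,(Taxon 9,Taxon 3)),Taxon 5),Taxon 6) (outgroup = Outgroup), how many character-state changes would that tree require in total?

Map each character onto (((Taxon 7,(Taxon 9,Taxon 3)),Taxon 5),Taxon 6) (rooted by Outgroup) and count the minimum state changes it requires (Fitch parsimony):
C1: 2; C2: 2; C3: 3.
Total tree length = 7.

7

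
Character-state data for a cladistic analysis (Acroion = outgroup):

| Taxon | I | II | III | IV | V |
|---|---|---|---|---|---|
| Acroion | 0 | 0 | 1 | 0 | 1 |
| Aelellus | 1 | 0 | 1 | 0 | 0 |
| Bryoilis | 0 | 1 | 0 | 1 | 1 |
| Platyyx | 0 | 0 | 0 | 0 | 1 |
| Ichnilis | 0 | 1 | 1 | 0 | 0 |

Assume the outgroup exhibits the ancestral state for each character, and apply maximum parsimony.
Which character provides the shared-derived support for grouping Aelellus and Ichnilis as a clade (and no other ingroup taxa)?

V

Character polarity is set by the outgroup: the derived state is whichever differs from the outgroup's state, so for III, V the derived state is '0', and for the remaining characters it is '1'.
I: derived state '1' in Aelellus only — an autapomorphy, so it tells us nothing about relationships among taxa.
II (state '1') occurs in Bryoilis and Ichnilis but conflicts with the nesting implied by the other characters — most parsimoniously interpreted as homoplasy.
Only Bryoilis and Platyyx show the derived state '0' for III, supporting them as a clade.
IV: derived state '1' in Bryoilis only — an autapomorphy, so it tells us nothing about relationships among taxa.
V: derived state '0' in Aelellus and Ichnilis only — synapomorphy for {Aelellus, Ichnilis}.
Most parsimonious ingroup topology: ((Aelellus,Ichnilis),(Bryoilis,Platyyx)).
The clade {Aelellus, Ichnilis} is supported by V: its derived state '0' occurs in exactly those taxa and in no other taxon (including the outgroup).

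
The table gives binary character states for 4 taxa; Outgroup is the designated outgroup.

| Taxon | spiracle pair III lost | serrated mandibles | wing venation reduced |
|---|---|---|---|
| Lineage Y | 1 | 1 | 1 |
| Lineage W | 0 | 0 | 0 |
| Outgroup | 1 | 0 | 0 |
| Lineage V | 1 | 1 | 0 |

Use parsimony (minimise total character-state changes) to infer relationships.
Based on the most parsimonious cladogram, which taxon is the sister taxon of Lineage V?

Lineage Y

Character polarity is set by the outgroup: the derived state is whichever differs from the outgroup's state, so for spiracle pair III lost the derived state is '0', and for the remaining characters it is '1'.
spiracle pair III lost: derived state '0' in Lineage W only — an autapomorphy, so it tells us nothing about relationships among taxa.
serrated mandibles (derived state '1') is shared by Lineage V and Lineage Y — a synapomorphy uniting that clade.
wing venation reduced (derived state '1') is unique to Lineage Y (autapomorphy; uninformative for grouping).
Most parsimonious ingroup topology: ((Lineage Y,Lineage V),Lineage W).
Lineage V and Lineage Y form a cherry on this tree, so they are sister taxa.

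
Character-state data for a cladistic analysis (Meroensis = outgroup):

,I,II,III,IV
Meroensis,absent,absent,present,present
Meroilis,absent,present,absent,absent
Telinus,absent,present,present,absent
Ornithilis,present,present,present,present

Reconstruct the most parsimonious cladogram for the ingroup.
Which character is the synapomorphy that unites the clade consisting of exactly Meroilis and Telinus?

IV

Character polarity is set by the outgroup: the derived state is whichever differs from the outgroup's state, so for III, IV the derived state is 'absent', and for the remaining characters it is 'present'.
I (derived state 'present') is unique to Ornithilis (autapomorphy; uninformative for grouping).
All ingroup taxa share the derived state 'present' for II; it defines the ingroup but does not resolve relationships within it.
III (derived state 'absent') is unique to Meroilis (autapomorphy; uninformative for grouping).
IV (derived state 'absent') is shared by Meroilis and Telinus — a synapomorphy uniting that clade.
Most parsimonious ingroup topology: ((Meroilis,Telinus),Ornithilis).
The clade {Meroilis, Telinus} is supported by IV: its derived state 'absent' occurs in exactly those taxa and in no other taxon (including the outgroup).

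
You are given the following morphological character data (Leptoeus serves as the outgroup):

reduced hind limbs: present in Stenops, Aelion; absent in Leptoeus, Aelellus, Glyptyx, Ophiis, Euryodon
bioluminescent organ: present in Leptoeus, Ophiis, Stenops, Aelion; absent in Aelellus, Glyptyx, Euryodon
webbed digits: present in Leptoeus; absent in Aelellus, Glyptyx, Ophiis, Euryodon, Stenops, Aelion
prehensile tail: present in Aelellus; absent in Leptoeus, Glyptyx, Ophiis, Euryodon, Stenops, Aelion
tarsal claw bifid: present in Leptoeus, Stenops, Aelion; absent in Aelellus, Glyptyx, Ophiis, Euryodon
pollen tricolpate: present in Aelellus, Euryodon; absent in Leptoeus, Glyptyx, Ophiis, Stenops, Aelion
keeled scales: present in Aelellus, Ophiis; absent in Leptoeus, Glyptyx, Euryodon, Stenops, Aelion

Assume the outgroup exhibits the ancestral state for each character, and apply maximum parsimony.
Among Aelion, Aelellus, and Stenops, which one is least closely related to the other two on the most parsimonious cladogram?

Aelellus

Character polarity is set by the outgroup: the derived state is whichever differs from the outgroup's state, so for bioluminescent organ, webbed digits, tarsal claw bifid the derived state is 'absent', and for the remaining characters it is 'present'.
Only Aelion and Stenops show the derived state 'present' for reduced hind limbs, supporting them as a clade.
bioluminescent organ: derived state 'absent' in Aelellus, Euryodon, and Glyptyx only — synapomorphy for {Aelellus, Euryodon, Glyptyx}.
webbed digits (derived state 'absent') is shared by all ingroup taxa — unites the whole ingroup.
prehensile tail: derived state 'present' in Aelellus only — an autapomorphy, so it tells us nothing about relationships among taxa.
tarsal claw bifid (derived state 'absent') is shared by Aelellus, Euryodon, Glyptyx, and Ophiis — a synapomorphy uniting that clade.
Only Aelellus and Euryodon show the derived state 'present' for pollen tricolpate, supporting them as a clade.
keeled scales groups Aelellus and Ophiis, which is incompatible with the clades supported by the remaining characters; treating it as convergent (homoplasy) costs fewer steps than any alternative tree.
Most parsimonious ingroup topology: ((Aelion,Stenops),((Glyptyx,(Aelellus,Euryodon)),Ophiis)).
Stenops and Aelion share a more recent common ancestor with each other than either does with Aelellus, so Aelellus is the least closely related of the three.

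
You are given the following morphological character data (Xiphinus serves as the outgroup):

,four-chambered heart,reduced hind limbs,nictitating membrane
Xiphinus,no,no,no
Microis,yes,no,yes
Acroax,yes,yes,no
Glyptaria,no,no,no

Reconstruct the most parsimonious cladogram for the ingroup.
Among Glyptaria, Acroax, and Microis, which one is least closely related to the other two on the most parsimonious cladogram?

The outgroup has state 'no' for every character, so 'yes' is the derived state throughout.
Only Acroax and Microis show the derived state 'yes' for four-chambered heart, supporting them as a clade.
reduced hind limbs: derived state 'yes' in Acroax only — an autapomorphy, so it tells us nothing about relationships among taxa.
nictitating membrane: derived state 'yes' in Microis only — an autapomorphy, so it tells us nothing about relationships among taxa.
Most parsimonious ingroup topology: ((Microis,Acroax),Glyptaria).
Acroax and Microis share a more recent common ancestor with each other than either does with Glyptaria, so Glyptaria is the least closely related of the three.

Glyptaria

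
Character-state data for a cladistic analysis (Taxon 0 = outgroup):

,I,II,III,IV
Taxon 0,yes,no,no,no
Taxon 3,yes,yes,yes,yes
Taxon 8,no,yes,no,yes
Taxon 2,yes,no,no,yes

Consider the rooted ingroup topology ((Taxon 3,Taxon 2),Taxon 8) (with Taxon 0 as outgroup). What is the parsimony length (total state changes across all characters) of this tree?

5

Map each character onto ((Taxon 3,Taxon 2),Taxon 8) (rooted by Taxon 0) and count the minimum state changes it requires (Fitch parsimony):
I: 1; II: 2; III: 1; IV: 1.
Total tree length = 5.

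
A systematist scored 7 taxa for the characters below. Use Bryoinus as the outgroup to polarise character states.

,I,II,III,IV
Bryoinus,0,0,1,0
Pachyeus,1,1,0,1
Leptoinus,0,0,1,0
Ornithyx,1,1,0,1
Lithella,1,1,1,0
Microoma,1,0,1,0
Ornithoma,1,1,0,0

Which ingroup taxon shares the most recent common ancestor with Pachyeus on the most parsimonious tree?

Ornithyx

Character polarity is set by the outgroup: the derived state is whichever differs from the outgroup's state, so for III the derived state is '0', and for the remaining characters it is '1'.
I: derived state '1' in Lithella, Microoma, Ornithoma, Ornithyx, and Pachyeus only — synapomorphy for {Lithella, Microoma, Ornithoma, Ornithyx, Pachyeus}.
Only Lithella, Ornithoma, Ornithyx, and Pachyeus show the derived state '1' for II, supporting them as a clade.
III: derived state '0' in Ornithoma, Ornithyx, and Pachyeus only — synapomorphy for {Ornithoma, Ornithyx, Pachyeus}.
IV (derived state '1') is shared by Ornithyx and Pachyeus — a synapomorphy uniting that clade.
Most parsimonious ingroup topology: (((((Pachyeus,Ornithyx),Ornithoma),Lithella),Microoma),Leptoinus).
Pachyeus and Ornithyx form a cherry on this tree, so they are sister taxa.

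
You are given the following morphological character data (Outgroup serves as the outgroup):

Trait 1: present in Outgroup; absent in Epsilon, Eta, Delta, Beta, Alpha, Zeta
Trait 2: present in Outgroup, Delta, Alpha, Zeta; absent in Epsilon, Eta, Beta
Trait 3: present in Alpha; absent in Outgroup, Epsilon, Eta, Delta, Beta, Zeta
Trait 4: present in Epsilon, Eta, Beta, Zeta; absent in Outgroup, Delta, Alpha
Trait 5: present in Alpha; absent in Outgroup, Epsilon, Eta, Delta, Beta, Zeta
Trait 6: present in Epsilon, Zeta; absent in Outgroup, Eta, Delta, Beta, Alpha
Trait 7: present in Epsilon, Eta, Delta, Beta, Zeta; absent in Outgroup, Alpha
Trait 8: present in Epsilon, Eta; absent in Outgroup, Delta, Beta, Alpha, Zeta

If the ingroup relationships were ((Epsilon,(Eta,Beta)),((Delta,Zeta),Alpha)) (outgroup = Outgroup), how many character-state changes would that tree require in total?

Map each character onto ((Epsilon,(Eta,Beta)),((Delta,Zeta),Alpha)) (rooted by Outgroup) and count the minimum state changes it requires (Fitch parsimony):
Trait 1: 1; Trait 2: 1; Trait 3: 1; Trait 4: 2; Trait 5: 1; Trait 6: 2; Trait 7: 2; Trait 8: 2.
Total tree length = 12.

12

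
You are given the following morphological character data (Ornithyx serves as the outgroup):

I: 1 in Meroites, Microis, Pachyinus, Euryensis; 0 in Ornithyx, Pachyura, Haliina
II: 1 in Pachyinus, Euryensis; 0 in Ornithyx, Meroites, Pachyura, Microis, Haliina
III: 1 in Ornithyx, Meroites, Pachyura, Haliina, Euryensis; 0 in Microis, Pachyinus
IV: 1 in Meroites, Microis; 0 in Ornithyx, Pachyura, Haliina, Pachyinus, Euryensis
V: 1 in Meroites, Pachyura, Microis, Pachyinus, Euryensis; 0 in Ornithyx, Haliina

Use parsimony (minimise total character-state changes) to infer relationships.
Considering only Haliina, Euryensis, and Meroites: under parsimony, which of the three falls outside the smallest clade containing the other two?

Haliina

Character polarity is set by the outgroup: the derived state is whichever differs from the outgroup's state, so for III the derived state is '0', and for the remaining characters it is '1'.
I (derived state '1') is shared by Euryensis, Meroites, Microis, and Pachyinus — a synapomorphy uniting that clade.
Only Euryensis and Pachyinus show the derived state '1' for II, supporting them as a clade.
III groups Microis and Pachyinus, which is incompatible with the clades supported by the remaining characters; treating it as convergent (homoplasy) costs fewer steps than any alternative tree.
Only Meroites and Microis show the derived state '1' for IV, supporting them as a clade.
Only Euryensis, Meroites, Microis, Pachyinus, and Pachyura show the derived state '1' for V, supporting them as a clade.
Most parsimonious ingroup topology: ((((Pachyinus,Euryensis),(Meroites,Microis)),Pachyura),Haliina).
Euryensis and Meroites share a more recent common ancestor with each other than either does with Haliina, so Haliina is the least closely related of the three.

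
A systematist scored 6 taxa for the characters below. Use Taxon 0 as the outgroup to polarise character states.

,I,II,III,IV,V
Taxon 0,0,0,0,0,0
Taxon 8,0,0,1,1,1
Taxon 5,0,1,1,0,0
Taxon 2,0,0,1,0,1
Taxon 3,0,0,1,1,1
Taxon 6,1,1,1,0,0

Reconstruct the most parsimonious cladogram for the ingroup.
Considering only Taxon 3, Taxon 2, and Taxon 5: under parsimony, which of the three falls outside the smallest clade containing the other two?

The outgroup has state '0' for every character, so '1' is the derived state throughout.
I: derived state '1' in Taxon 6 only — an autapomorphy, so it tells us nothing about relationships among taxa.
Only Taxon 5 and Taxon 6 show the derived state '1' for II, supporting them as a clade.
III (derived state '1') is shared by all ingroup taxa — unites the whole ingroup.
IV (derived state '1') is shared by Taxon 3 and Taxon 8 — a synapomorphy uniting that clade.
V (derived state '1') is shared by Taxon 2, Taxon 3, and Taxon 8 — a synapomorphy uniting that clade.
Most parsimonious ingroup topology: (((Taxon 8,Taxon 3),Taxon 2),(Taxon 5,Taxon 6)).
Taxon 3 and Taxon 2 share a more recent common ancestor with each other than either does with Taxon 5, so Taxon 5 is the least closely related of the three.

Taxon 5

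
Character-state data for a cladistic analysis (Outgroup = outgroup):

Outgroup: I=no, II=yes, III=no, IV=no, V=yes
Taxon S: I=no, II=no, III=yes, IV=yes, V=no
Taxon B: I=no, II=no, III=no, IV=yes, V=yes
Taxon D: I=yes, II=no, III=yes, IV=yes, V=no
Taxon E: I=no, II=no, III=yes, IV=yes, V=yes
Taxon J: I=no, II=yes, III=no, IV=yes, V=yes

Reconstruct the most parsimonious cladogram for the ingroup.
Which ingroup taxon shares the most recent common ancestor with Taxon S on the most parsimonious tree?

Taxon D

Character polarity is set by the outgroup: the derived state is whichever differs from the outgroup's state, so for II, V the derived state is 'no', and for the remaining characters it is 'yes'.
I: derived state 'yes' in Taxon D only — an autapomorphy, so it tells us nothing about relationships among taxa.
II: derived state 'no' in Taxon B, Taxon D, Taxon E, and Taxon S only — synapomorphy for {Taxon B, Taxon D, Taxon E, Taxon S}.
III (derived state 'yes') is shared by Taxon D, Taxon E, and Taxon S — a synapomorphy uniting that clade.
IV (derived state 'yes') is shared by all ingroup taxa — unites the whole ingroup.
Only Taxon D and Taxon S show the derived state 'no' for V, supporting them as a clade.
Most parsimonious ingroup topology: ((((Taxon S,Taxon D),Taxon E),Taxon B),Taxon J).
Taxon S and Taxon D form a cherry on this tree, so they are sister taxa.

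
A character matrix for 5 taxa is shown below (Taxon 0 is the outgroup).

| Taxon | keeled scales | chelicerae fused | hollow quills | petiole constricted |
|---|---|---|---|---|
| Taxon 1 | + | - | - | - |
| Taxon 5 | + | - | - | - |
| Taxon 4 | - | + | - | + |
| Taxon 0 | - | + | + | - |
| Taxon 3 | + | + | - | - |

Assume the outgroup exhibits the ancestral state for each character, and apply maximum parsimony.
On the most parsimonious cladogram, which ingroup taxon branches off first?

Taxon 4

Character polarity is set by the outgroup: the derived state is whichever differs from the outgroup's state, so for chelicerae fused, hollow quills the derived state is '-', and for the remaining characters it is '+'.
Only Taxon 1, Taxon 3, and Taxon 5 show the derived state '+' for keeled scales, supporting them as a clade.
chelicerae fused: derived state '-' in Taxon 1 and Taxon 5 only — synapomorphy for {Taxon 1, Taxon 5}.
hollow quills (derived state '-') is shared by all ingroup taxa — unites the whole ingroup.
petiole constricted: derived state '+' in Taxon 4 only — an autapomorphy, so it tells us nothing about relationships among taxa.
Most parsimonious ingroup topology: ((Taxon 3,(Taxon 5,Taxon 1)),Taxon 4).
Taxon 4 is sister to the clade containing all other ingroup taxa, so it is the earliest-diverging (most basal) ingroup lineage.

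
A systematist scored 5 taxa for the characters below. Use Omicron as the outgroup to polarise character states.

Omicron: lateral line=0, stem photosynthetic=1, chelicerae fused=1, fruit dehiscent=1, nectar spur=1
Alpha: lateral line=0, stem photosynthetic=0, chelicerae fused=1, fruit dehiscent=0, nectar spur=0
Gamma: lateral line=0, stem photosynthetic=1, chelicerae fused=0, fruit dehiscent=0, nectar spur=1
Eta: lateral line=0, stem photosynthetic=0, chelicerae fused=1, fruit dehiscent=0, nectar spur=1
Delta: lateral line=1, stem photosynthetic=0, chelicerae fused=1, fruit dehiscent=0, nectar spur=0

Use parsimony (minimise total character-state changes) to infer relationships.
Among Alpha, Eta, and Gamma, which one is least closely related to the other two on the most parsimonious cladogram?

Character polarity is set by the outgroup: the derived state is whichever differs from the outgroup's state, so for stem photosynthetic, chelicerae fused, fruit dehiscent, nectar spur the derived state is '0', and for the remaining characters it is '1'.
lateral line: derived state '1' in Delta only — an autapomorphy, so it tells us nothing about relationships among taxa.
Only Alpha, Delta, and Eta show the derived state '0' for stem photosynthetic, supporting them as a clade.
chelicerae fused: derived state '0' in Gamma only — an autapomorphy, so it tells us nothing about relationships among taxa.
All ingroup taxa share the derived state '0' for fruit dehiscent; it defines the ingroup but does not resolve relationships within it.
Only Alpha and Delta show the derived state '0' for nectar spur, supporting them as a clade.
Most parsimonious ingroup topology: (((Alpha,Delta),Eta),Gamma).
Alpha and Eta share a more recent common ancestor with each other than either does with Gamma, so Gamma is the least closely related of the three.

Gamma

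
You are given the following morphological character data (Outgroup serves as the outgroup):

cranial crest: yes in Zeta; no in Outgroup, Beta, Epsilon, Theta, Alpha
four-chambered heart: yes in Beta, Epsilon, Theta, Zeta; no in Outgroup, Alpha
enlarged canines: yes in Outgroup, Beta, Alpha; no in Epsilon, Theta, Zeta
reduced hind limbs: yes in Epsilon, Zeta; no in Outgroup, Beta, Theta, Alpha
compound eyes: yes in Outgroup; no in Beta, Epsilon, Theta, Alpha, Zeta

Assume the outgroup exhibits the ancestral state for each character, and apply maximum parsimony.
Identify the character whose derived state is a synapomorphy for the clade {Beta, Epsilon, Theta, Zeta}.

Character polarity is set by the outgroup: the derived state is whichever differs from the outgroup's state, so for enlarged canines, compound eyes the derived state is 'no', and for the remaining characters it is 'yes'.
cranial crest: derived state 'yes' in Zeta only — an autapomorphy, so it tells us nothing about relationships among taxa.
four-chambered heart (derived state 'yes') is shared by Beta, Epsilon, Theta, and Zeta — a synapomorphy uniting that clade.
Only Epsilon, Theta, and Zeta show the derived state 'no' for enlarged canines, supporting them as a clade.
reduced hind limbs (derived state 'yes') is shared by Epsilon and Zeta — a synapomorphy uniting that clade.
compound eyes (derived state 'no') is shared by all ingroup taxa — unites the whole ingroup.
Most parsimonious ingroup topology: ((Beta,((Epsilon,Zeta),Theta)),Alpha).
The clade {Beta, Epsilon, Theta, Zeta} is supported by four-chambered heart: its derived state 'yes' occurs in exactly those taxa and in no other taxon (including the outgroup).

four-chambered heart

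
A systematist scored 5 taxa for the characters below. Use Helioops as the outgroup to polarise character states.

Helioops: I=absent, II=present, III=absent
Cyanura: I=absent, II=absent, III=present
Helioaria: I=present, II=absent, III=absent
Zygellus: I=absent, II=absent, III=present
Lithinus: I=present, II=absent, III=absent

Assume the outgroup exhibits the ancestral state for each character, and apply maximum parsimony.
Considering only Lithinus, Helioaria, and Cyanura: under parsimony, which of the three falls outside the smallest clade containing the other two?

Character polarity is set by the outgroup: the derived state is whichever differs from the outgroup's state, so for II the derived state is 'absent', and for the remaining characters it is 'present'.
I (derived state 'present') is shared by Helioaria and Lithinus — a synapomorphy uniting that clade.
II (derived state 'absent') is shared by all ingroup taxa — unites the whole ingroup.
III (derived state 'present') is shared by Cyanura and Zygellus — a synapomorphy uniting that clade.
Most parsimonious ingroup topology: ((Cyanura,Zygellus),(Helioaria,Lithinus)).
Lithinus and Helioaria share a more recent common ancestor with each other than either does with Cyanura, so Cyanura is the least closely related of the three.

Cyanura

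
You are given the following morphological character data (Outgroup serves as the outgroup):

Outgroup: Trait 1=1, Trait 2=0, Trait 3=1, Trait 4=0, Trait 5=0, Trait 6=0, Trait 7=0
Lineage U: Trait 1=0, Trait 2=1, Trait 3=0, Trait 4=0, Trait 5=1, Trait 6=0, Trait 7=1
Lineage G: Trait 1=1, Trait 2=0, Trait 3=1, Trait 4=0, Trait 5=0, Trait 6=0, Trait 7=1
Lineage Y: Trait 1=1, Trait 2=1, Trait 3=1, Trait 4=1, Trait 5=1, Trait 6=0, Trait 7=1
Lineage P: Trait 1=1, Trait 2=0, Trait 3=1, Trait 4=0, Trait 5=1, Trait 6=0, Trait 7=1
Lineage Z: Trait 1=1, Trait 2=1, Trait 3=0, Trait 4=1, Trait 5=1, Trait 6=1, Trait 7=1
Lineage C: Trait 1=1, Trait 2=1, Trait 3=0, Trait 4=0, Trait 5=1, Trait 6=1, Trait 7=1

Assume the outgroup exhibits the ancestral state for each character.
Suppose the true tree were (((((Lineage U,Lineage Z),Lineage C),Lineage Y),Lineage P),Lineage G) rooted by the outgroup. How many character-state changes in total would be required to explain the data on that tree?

Map each character onto (((((Lineage U,Lineage Z),Lineage C),Lineage Y),Lineage P),Lineage G) (rooted by Outgroup) and count the minimum state changes it requires (Fitch parsimony):
Trait 1: 1; Trait 2: 1; Trait 3: 1; Trait 4: 2; Trait 5: 1; Trait 6: 2; Trait 7: 1.
Total tree length = 9.

9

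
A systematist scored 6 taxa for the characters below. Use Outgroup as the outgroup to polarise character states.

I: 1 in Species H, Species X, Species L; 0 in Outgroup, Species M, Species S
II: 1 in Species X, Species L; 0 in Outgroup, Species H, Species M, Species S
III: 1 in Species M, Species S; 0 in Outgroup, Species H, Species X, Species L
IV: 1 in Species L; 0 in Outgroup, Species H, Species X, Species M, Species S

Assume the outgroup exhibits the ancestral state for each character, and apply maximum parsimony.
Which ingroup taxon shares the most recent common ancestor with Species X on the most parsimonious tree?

The outgroup has state '0' for every character, so '1' is the derived state throughout.
I (derived state '1') is shared by Species H, Species L, and Species X — a synapomorphy uniting that clade.
II (derived state '1') is shared by Species L and Species X — a synapomorphy uniting that clade.
III: derived state '1' in Species M and Species S only — synapomorphy for {Species M, Species S}.
IV (derived state '1') is unique to Species L (autapomorphy; uninformative for grouping).
Most parsimonious ingroup topology: ((Species H,(Species X,Species L)),(Species M,Species S)).
Species X and Species L form a cherry on this tree, so they are sister taxa.

Species L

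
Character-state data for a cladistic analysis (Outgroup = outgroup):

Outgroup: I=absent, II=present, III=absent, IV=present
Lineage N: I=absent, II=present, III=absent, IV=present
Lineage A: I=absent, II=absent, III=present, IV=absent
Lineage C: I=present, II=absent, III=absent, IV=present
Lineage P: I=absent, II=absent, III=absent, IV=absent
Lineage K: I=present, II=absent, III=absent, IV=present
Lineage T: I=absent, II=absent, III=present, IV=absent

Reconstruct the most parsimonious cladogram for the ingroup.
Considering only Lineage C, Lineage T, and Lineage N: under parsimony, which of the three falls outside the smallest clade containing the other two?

Lineage N

Character polarity is set by the outgroup: the derived state is whichever differs from the outgroup's state, so for II, IV the derived state is 'absent', and for the remaining characters it is 'present'.
I: derived state 'present' in Lineage C and Lineage K only — synapomorphy for {Lineage C, Lineage K}.
Only Lineage A, Lineage C, Lineage K, Lineage P, and Lineage T show the derived state 'absent' for II, supporting them as a clade.
Only Lineage A and Lineage T show the derived state 'present' for III, supporting them as a clade.
IV (derived state 'absent') is shared by Lineage A, Lineage P, and Lineage T — a synapomorphy uniting that clade.
Most parsimonious ingroup topology: (Lineage N,(((Lineage A,Lineage T),Lineage P),(Lineage C,Lineage K))).
Lineage T and Lineage C share a more recent common ancestor with each other than either does with Lineage N, so Lineage N is the least closely related of the three.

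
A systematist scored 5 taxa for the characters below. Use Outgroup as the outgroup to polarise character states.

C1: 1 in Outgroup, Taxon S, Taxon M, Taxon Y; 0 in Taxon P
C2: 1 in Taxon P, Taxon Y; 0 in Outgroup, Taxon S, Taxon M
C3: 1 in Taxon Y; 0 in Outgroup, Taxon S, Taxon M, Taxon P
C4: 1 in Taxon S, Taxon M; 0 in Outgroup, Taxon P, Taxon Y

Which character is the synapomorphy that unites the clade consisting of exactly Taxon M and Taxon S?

Character polarity is set by the outgroup: the derived state is whichever differs from the outgroup's state, so for C1 the derived state is '0', and for the remaining characters it is '1'.
C1: derived state '0' in Taxon P only — an autapomorphy, so it tells us nothing about relationships among taxa.
C2 (derived state '1') is shared by Taxon P and Taxon Y — a synapomorphy uniting that clade.
C3: derived state '1' in Taxon Y only — an autapomorphy, so it tells us nothing about relationships among taxa.
C4: derived state '1' in Taxon M and Taxon S only — synapomorphy for {Taxon M, Taxon S}.
Most parsimonious ingroup topology: ((Taxon S,Taxon M),(Taxon P,Taxon Y)).
The clade {Taxon M, Taxon S} is supported by C4: its derived state '1' occurs in exactly those taxa and in no other taxon (including the outgroup).

C4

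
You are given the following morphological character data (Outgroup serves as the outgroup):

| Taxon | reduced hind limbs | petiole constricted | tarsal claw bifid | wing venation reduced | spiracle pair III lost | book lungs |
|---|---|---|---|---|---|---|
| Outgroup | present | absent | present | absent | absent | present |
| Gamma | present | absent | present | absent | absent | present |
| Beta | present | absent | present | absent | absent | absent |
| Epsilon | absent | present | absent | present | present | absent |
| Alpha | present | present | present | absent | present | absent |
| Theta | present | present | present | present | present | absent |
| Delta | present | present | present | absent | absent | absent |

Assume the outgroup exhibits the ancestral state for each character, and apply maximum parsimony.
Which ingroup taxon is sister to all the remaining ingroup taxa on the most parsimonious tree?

Character polarity is set by the outgroup: the derived state is whichever differs from the outgroup's state, so for reduced hind limbs, tarsal claw bifid, book lungs the derived state is 'absent', and for the remaining characters it is 'present'.
reduced hind limbs: derived state 'absent' in Epsilon only — an autapomorphy, so it tells us nothing about relationships among taxa.
Only Alpha, Delta, Epsilon, and Theta show the derived state 'present' for petiole constricted, supporting them as a clade.
tarsal claw bifid: derived state 'absent' in Epsilon only — an autapomorphy, so it tells us nothing about relationships among taxa.
Only Epsilon and Theta show the derived state 'present' for wing venation reduced, supporting them as a clade.
spiracle pair III lost: derived state 'present' in Alpha, Epsilon, and Theta only — synapomorphy for {Alpha, Epsilon, Theta}.
book lungs (derived state 'absent') is shared by Alpha, Beta, Delta, Epsilon, and Theta — a synapomorphy uniting that clade.
Most parsimonious ingroup topology: (Gamma,(Beta,(((Epsilon,Theta),Alpha),Delta))).
Gamma is sister to the clade containing all other ingroup taxa, so it is the earliest-diverging (most basal) ingroup lineage.

Gamma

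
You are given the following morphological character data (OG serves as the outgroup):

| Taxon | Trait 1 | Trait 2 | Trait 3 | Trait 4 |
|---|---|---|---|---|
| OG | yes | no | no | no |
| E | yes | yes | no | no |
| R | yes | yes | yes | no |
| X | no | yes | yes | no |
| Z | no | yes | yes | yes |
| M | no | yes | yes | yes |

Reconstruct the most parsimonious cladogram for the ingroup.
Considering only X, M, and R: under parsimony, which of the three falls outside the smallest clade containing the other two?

R

Character polarity is set by the outgroup: the derived state is whichever differs from the outgroup's state, so for Trait 1 the derived state is 'no', and for the remaining characters it is 'yes'.
Only M, X, and Z show the derived state 'no' for Trait 1, supporting them as a clade.
All ingroup taxa share the derived state 'yes' for Trait 2; it defines the ingroup but does not resolve relationships within it.
Only M, R, X, and Z show the derived state 'yes' for Trait 3, supporting them as a clade.
Trait 4 (derived state 'yes') is shared by M and Z — a synapomorphy uniting that clade.
Most parsimonious ingroup topology: (E,(R,(X,(Z,M)))).
X and M share a more recent common ancestor with each other than either does with R, so R is the least closely related of the three.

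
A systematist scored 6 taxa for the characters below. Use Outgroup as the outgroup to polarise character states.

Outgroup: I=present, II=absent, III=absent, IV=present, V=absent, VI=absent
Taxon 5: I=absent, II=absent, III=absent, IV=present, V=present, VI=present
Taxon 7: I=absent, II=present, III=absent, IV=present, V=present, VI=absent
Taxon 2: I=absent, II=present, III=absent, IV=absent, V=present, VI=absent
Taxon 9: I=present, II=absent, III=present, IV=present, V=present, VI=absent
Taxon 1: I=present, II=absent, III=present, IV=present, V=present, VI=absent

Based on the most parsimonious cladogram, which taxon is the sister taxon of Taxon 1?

Taxon 9

Character polarity is set by the outgroup: the derived state is whichever differs from the outgroup's state, so for I, IV the derived state is 'absent', and for the remaining characters it is 'present'.
Only Taxon 2, Taxon 5, and Taxon 7 show the derived state 'absent' for I, supporting them as a clade.
Only Taxon 2 and Taxon 7 show the derived state 'present' for II, supporting them as a clade.
III (derived state 'present') is shared by Taxon 1 and Taxon 9 — a synapomorphy uniting that clade.
IV (derived state 'absent') is unique to Taxon 2 (autapomorphy; uninformative for grouping).
All ingroup taxa share the derived state 'present' for V; it defines the ingroup but does not resolve relationships within it.
VI: derived state 'present' in Taxon 5 only — an autapomorphy, so it tells us nothing about relationships among taxa.
Most parsimonious ingroup topology: ((Taxon 5,(Taxon 7,Taxon 2)),(Taxon 9,Taxon 1)).
Taxon 1 and Taxon 9 form a cherry on this tree, so they are sister taxa.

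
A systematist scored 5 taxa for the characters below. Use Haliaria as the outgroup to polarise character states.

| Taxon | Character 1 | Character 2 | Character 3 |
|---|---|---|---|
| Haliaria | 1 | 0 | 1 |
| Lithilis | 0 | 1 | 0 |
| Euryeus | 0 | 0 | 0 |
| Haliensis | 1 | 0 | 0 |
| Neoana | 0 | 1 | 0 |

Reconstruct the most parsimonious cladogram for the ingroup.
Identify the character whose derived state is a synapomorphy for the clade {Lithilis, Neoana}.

Character polarity is set by the outgroup: the derived state is whichever differs from the outgroup's state, so for Character 1, Character 3 the derived state is '0', and for the remaining characters it is '1'.
Character 1 (derived state '0') is shared by Euryeus, Lithilis, and Neoana — a synapomorphy uniting that clade.
Character 2 (derived state '1') is shared by Lithilis and Neoana — a synapomorphy uniting that clade.
Character 3 (derived state '0') is shared by all ingroup taxa — unites the whole ingroup.
Most parsimonious ingroup topology: (((Lithilis,Neoana),Euryeus),Haliensis).
The clade {Lithilis, Neoana} is supported by Character 2: its derived state '1' occurs in exactly those taxa and in no other taxon (including the outgroup).

Character 2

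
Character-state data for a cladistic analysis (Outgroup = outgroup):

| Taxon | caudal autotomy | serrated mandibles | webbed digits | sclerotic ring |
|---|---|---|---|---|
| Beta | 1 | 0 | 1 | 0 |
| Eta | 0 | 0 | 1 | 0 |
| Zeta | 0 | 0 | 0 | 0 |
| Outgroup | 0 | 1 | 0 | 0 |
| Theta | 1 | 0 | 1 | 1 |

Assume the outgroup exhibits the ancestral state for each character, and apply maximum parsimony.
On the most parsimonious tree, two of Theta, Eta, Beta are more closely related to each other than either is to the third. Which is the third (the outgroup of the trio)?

Eta

Character polarity is set by the outgroup: the derived state is whichever differs from the outgroup's state, so for serrated mandibles the derived state is '0', and for the remaining characters it is '1'.
caudal autotomy (derived state '1') is shared by Beta and Theta — a synapomorphy uniting that clade.
All ingroup taxa share the derived state '0' for serrated mandibles; it defines the ingroup but does not resolve relationships within it.
webbed digits: derived state '1' in Beta, Eta, and Theta only — synapomorphy for {Beta, Eta, Theta}.
sclerotic ring: derived state '1' in Theta only — an autapomorphy, so it tells us nothing about relationships among taxa.
Most parsimonious ingroup topology: (((Beta,Theta),Eta),Zeta).
Theta and Beta share a more recent common ancestor with each other than either does with Eta, so Eta is the least closely related of the three.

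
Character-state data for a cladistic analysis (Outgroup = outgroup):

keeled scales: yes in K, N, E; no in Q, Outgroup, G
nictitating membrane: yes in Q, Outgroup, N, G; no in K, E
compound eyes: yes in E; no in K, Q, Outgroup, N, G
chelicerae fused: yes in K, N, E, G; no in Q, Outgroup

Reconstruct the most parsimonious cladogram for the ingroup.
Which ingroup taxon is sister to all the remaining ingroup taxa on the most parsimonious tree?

Q

Character polarity is set by the outgroup: the derived state is whichever differs from the outgroup's state, so for nictitating membrane the derived state is 'no', and for the remaining characters it is 'yes'.
Only E, K, and N show the derived state 'yes' for keeled scales, supporting them as a clade.
nictitating membrane: derived state 'no' in E and K only — synapomorphy for {E, K}.
compound eyes: derived state 'yes' in E only — an autapomorphy, so it tells us nothing about relationships among taxa.
Only E, G, K, and N show the derived state 'yes' for chelicerae fused, supporting them as a clade.
Most parsimonious ingroup topology: (((N,(K,E)),G),Q).
Q is sister to the clade containing all other ingroup taxa, so it is the earliest-diverging (most basal) ingroup lineage.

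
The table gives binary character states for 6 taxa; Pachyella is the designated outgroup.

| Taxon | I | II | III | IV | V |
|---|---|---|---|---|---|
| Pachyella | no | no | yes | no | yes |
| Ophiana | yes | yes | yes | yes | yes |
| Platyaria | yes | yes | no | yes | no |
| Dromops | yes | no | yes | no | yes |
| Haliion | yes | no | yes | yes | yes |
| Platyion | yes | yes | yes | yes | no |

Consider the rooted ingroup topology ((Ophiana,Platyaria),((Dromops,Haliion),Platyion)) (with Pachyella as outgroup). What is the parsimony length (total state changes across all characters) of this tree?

8

Map each character onto ((Ophiana,Platyaria),((Dromops,Haliion),Platyion)) (rooted by Pachyella) and count the minimum state changes it requires (Fitch parsimony):
I: 1; II: 2; III: 1; IV: 2; V: 2.
Total tree length = 8.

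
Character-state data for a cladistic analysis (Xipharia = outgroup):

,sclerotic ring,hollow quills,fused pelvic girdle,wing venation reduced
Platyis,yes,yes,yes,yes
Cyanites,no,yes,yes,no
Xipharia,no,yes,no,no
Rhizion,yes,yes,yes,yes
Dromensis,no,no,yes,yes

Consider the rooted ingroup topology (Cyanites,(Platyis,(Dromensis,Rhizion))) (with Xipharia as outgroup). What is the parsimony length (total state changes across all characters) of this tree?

Map each character onto (Cyanites,(Platyis,(Dromensis,Rhizion))) (rooted by Xipharia) and count the minimum state changes it requires (Fitch parsimony):
sclerotic ring: 2; hollow quills: 1; fused pelvic girdle: 1; wing venation reduced: 1.
Total tree length = 5.

5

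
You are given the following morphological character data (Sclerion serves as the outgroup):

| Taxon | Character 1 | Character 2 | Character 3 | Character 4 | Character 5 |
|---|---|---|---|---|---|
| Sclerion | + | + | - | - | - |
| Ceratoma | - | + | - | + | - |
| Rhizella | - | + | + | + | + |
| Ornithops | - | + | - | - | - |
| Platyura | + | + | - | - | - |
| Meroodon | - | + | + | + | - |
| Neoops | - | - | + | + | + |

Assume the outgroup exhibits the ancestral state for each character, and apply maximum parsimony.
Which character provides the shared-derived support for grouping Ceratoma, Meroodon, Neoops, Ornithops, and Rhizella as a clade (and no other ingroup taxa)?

Character 1

Character polarity is set by the outgroup: the derived state is whichever differs from the outgroup's state, so for Character 1, Character 2 the derived state is '-', and for the remaining characters it is '+'.
Only Ceratoma, Meroodon, Neoops, Ornithops, and Rhizella show the derived state '-' for Character 1, supporting them as a clade.
Character 2: derived state '-' in Neoops only — an autapomorphy, so it tells us nothing about relationships among taxa.
Character 3: derived state '+' in Meroodon, Neoops, and Rhizella only — synapomorphy for {Meroodon, Neoops, Rhizella}.
Only Ceratoma, Meroodon, Neoops, and Rhizella show the derived state '+' for Character 4, supporting them as a clade.
Character 5 (derived state '+') is shared by Neoops and Rhizella — a synapomorphy uniting that clade.
Most parsimonious ingroup topology: (((Ceratoma,((Rhizella,Neoops),Meroodon)),Ornithops),Platyura).
The clade {Ceratoma, Meroodon, Neoops, Ornithops, Rhizella} is supported by Character 1: its derived state '-' occurs in exactly those taxa and in no other taxon (including the outgroup).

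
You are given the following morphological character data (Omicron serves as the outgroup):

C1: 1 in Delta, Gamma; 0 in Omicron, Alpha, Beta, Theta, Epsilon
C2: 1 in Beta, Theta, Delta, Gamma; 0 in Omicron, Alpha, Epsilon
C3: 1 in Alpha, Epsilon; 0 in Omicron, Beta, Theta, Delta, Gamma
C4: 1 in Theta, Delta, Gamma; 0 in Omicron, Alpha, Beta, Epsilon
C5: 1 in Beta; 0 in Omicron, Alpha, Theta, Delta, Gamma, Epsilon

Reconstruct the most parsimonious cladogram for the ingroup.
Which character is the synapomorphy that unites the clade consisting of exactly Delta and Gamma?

The outgroup has state '0' for every character, so '1' is the derived state throughout.
Only Delta and Gamma show the derived state '1' for C1, supporting them as a clade.
C2: derived state '1' in Beta, Delta, Gamma, and Theta only — synapomorphy for {Beta, Delta, Gamma, Theta}.
C3: derived state '1' in Alpha and Epsilon only — synapomorphy for {Alpha, Epsilon}.
C4: derived state '1' in Delta, Gamma, and Theta only — synapomorphy for {Delta, Gamma, Theta}.
C5: derived state '1' in Beta only — an autapomorphy, so it tells us nothing about relationships among taxa.
Most parsimonious ingroup topology: ((Alpha,Epsilon),(Beta,(Theta,(Delta,Gamma)))).
The clade {Delta, Gamma} is supported by C1: its derived state '1' occurs in exactly those taxa and in no other taxon (including the outgroup).

C1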